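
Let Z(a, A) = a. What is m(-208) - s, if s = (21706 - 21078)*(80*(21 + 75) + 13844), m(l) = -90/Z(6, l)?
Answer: -13517087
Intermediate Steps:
m(l) = -15 (m(l) = -90/6 = -90*⅙ = -15)
s = 13517072 (s = 628*(80*96 + 13844) = 628*(7680 + 13844) = 628*21524 = 13517072)
m(-208) - s = -15 - 1*13517072 = -15 - 13517072 = -13517087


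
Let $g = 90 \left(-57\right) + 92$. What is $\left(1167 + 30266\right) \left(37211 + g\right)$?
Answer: $1011293909$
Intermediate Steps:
$g = -5038$ ($g = -5130 + 92 = -5038$)
$\left(1167 + 30266\right) \left(37211 + g\right) = \left(1167 + 30266\right) \left(37211 - 5038\right) = 31433 \cdot 32173 = 1011293909$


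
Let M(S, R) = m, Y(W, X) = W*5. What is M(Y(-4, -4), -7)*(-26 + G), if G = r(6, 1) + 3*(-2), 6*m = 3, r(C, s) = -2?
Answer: -17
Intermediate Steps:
Y(W, X) = 5*W
m = 1/2 (m = (1/6)*3 = 1/2 ≈ 0.50000)
M(S, R) = 1/2
G = -8 (G = -2 + 3*(-2) = -2 - 6 = -8)
M(Y(-4, -4), -7)*(-26 + G) = (-26 - 8)/2 = (1/2)*(-34) = -17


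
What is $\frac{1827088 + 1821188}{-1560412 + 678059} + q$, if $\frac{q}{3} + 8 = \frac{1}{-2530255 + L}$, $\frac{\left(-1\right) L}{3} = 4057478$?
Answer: $- \frac{364990551994431}{12972961747217} \approx -28.135$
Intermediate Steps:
$L = -12172434$ ($L = \left(-3\right) 4057478 = -12172434$)
$q = - \frac{352864539}{14702689}$ ($q = -24 + \frac{3}{-2530255 - 12172434} = -24 + \frac{3}{-14702689} = -24 + 3 \left(- \frac{1}{14702689}\right) = -24 - \frac{3}{14702689} = - \frac{352864539}{14702689} \approx -24.0$)
$\frac{1827088 + 1821188}{-1560412 + 678059} + q = \frac{1827088 + 1821188}{-1560412 + 678059} - \frac{352864539}{14702689} = \frac{3648276}{-882353} - \frac{352864539}{14702689} = 3648276 \left(- \frac{1}{882353}\right) - \frac{352864539}{14702689} = - \frac{3648276}{882353} - \frac{352864539}{14702689} = - \frac{364990551994431}{12972961747217}$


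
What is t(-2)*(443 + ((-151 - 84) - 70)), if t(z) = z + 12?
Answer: 1380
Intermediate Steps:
t(z) = 12 + z
t(-2)*(443 + ((-151 - 84) - 70)) = (12 - 2)*(443 + ((-151 - 84) - 70)) = 10*(443 + (-235 - 70)) = 10*(443 - 305) = 10*138 = 1380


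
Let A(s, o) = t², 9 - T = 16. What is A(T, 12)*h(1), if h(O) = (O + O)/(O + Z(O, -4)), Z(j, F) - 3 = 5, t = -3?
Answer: 2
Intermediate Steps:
Z(j, F) = 8 (Z(j, F) = 3 + 5 = 8)
T = -7 (T = 9 - 1*16 = 9 - 16 = -7)
A(s, o) = 9 (A(s, o) = (-3)² = 9)
h(O) = 2*O/(8 + O) (h(O) = (O + O)/(O + 8) = (2*O)/(8 + O) = 2*O/(8 + O))
A(T, 12)*h(1) = 9*(2*1/(8 + 1)) = 9*(2*1/9) = 9*(2*1*(⅑)) = 9*(2/9) = 2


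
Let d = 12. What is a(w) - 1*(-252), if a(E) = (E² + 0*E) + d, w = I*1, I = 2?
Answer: 268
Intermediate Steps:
w = 2 (w = 2*1 = 2)
a(E) = 12 + E² (a(E) = (E² + 0*E) + 12 = (E² + 0) + 12 = E² + 12 = 12 + E²)
a(w) - 1*(-252) = (12 + 2²) - 1*(-252) = (12 + 4) + 252 = 16 + 252 = 268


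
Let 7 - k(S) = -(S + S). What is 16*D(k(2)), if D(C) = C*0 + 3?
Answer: 48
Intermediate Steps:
k(S) = 7 + 2*S (k(S) = 7 - (-1)*(S + S) = 7 - (-1)*2*S = 7 - (-2)*S = 7 + 2*S)
D(C) = 3 (D(C) = 0 + 3 = 3)
16*D(k(2)) = 16*3 = 48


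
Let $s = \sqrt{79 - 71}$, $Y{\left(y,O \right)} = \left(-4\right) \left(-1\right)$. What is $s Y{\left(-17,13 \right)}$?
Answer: $8 \sqrt{2} \approx 11.314$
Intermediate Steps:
$Y{\left(y,O \right)} = 4$
$s = 2 \sqrt{2}$ ($s = \sqrt{8} = 2 \sqrt{2} \approx 2.8284$)
$s Y{\left(-17,13 \right)} = 2 \sqrt{2} \cdot 4 = 8 \sqrt{2}$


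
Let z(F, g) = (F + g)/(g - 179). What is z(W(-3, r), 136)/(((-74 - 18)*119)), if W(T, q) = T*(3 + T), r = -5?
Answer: 2/6923 ≈ 0.00028889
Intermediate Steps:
z(F, g) = (F + g)/(-179 + g)
z(W(-3, r), 136)/(((-74 - 18)*119)) = ((-3*(3 - 3) + 136)/(-179 + 136))/(((-74 - 18)*119)) = ((-3*0 + 136)/(-43))/((-92*119)) = -(0 + 136)/43/(-10948) = -1/43*136*(-1/10948) = -136/43*(-1/10948) = 2/6923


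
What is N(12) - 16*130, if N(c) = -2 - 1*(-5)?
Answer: -2077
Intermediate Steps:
N(c) = 3 (N(c) = -2 + 5 = 3)
N(12) - 16*130 = 3 - 16*130 = 3 - 2080 = -2077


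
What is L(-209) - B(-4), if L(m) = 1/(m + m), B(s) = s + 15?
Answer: -4599/418 ≈ -11.002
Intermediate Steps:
B(s) = 15 + s
L(m) = 1/(2*m)
L(-209) - B(-4) = (1/2)/(-209) - (15 - 4) = (1/2)*(-1/209) - 1*11 = -1/418 - 11 = -4599/418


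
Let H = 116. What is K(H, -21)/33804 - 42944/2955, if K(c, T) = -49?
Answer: -483941257/33296940 ≈ -14.534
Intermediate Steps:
K(H, -21)/33804 - 42944/2955 = -49/33804 - 42944/2955 = -483941257/33296940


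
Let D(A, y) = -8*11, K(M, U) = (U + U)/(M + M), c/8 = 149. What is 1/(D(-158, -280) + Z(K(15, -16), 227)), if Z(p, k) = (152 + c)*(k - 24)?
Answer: 1/272744 ≈ 3.6664e-6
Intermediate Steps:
c = 1192 (c = 8*149 = 1192)
K(M, U) = U/M (K(M, U) = (2*U)/((2*M)) = (2*U)*(1/(2*M)) = U/M)
D(A, y) = -88
Z(p, k) = -32256 + 1344*k (Z(p, k) = (152 + 1192)*(k - 24) = 1344*(-24 + k) = -32256 + 1344*k)
1/(D(-158, -280) + Z(K(15, -16), 227)) = 1/(-88 + (-32256 + 1344*227)) = 1/(-88 + (-32256 + 305088)) = 1/(-88 + 272832) = 1/272744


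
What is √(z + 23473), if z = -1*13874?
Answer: √9599 ≈ 97.974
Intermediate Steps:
z = -13874
√(z + 23473) = √(-13874 + 23473) = √9599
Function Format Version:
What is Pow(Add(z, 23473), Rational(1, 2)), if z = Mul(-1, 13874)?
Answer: Pow(9599, Rational(1, 2)) ≈ 97.974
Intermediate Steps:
z = -13874
Pow(Add(z, 23473), Rational(1, 2)) = Pow(Add(-13874, 23473), Rational(1, 2)) = Pow(9599, Rational(1, 2))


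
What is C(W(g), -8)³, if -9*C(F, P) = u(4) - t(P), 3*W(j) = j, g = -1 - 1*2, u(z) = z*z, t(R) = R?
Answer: -512/27 ≈ -18.963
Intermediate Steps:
u(z) = z²
g = -3 (g = -1 - 2 = -3)
W(j) = j/3
C(F, P) = -16/9 + P/9 (C(F, P) = -(4² - P)/9 = -(16 - P)/9 = -16/9 + P/9)
C(W(g), -8)³ = (-16/9 + (⅑)*(-8))³ = (-16/9 - 8/9)³ = (-8/3)³ = -512/27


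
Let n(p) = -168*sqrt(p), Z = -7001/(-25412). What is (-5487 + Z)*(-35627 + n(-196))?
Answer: 4967424264161/25412 + 81984042084*I/6353 ≈ 1.9548e+8 + 1.2905e+7*I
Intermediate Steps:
Z = 7001/25412 (Z = -7001*(-1/25412) = 7001/25412 ≈ 0.27550)
(-5487 + Z)*(-35627 + n(-196)) = (-5487 + 7001/25412)*(-35627 - 2352*I) = -139428643*(-35627 - 2352*I)/25412 = 4967424264161/25412 + 81984042084*I/6353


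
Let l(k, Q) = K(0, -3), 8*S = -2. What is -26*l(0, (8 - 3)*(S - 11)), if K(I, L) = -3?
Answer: 78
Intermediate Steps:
S = -¼ (S = (⅛)*(-2) = -¼ ≈ -0.25000)
l(k, Q) = -3
-26*l(0, (8 - 3)*(S - 11)) = -26*(-3) = 78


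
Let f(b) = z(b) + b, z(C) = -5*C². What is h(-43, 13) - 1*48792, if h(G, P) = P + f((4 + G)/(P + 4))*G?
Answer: -13741607/289 ≈ -47549.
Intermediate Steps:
f(b) = b - 5*b² (f(b) = -5*b² + b = b - 5*b²)
h(G, P) = P + G*(1 - 5*(4 + G)/(4 + P))*(4 + G)/(4 + P) (h(G, P) = P + (((4 + G)/(P + 4))*(1 - 5*(4 + G)/(P + 4)))*G = P + (((4 + G)/(4 + P))*(1 - 5*(4 + G)/(4 + P)))*G = P + ((1 - 5*(4 + G)/(4 + P))*(4 + G)/(4 + P))*G = P + G*(1 - 5*(4 + G)/(4 + P))*(4 + G)/(4 + P))
h(-43, 13) - 1*48792 = (13*(4 + 13)² - 1*(-43)*(4 - 43)*(16 - 1*13 + 5*(-43)))/(4 + 13)² - 1*48792 = (13*17² - 1*(-43)*(-39)*(16 - 13 - 215))/17² - 48792 = (13*289 - 1*(-43)*(-39)*(-212))/289 - 48792 = (3757 + 355524)/289 - 48792 = (1/289)*359281 - 48792 = 359281/289 - 48792 = -13741607/289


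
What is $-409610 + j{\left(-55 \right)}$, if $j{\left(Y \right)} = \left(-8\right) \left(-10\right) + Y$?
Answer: $-409585$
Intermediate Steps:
$j{\left(Y \right)} = 80 + Y$
$-409610 + j{\left(-55 \right)} = -409610 + \left(80 - 55\right) = -409610 + 25 = -409585$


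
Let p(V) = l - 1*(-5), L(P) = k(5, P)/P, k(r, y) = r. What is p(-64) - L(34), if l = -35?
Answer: -1025/34 ≈ -30.147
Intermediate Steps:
L(P) = 5/P
p(V) = -30 (p(V) = -35 - 1*(-5) = -35 + 5 = -30)
p(-64) - L(34) = -30 - 5/34 = -1025/34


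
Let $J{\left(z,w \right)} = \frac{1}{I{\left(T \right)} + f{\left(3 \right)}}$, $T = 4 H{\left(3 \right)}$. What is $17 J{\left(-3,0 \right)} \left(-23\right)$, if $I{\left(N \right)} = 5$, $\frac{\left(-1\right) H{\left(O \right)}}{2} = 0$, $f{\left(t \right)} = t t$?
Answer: $- \frac{391}{14} \approx -27.929$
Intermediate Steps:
$f{\left(t \right)} = t^{2}$
$H{\left(O \right)} = 0$ ($H{\left(O \right)} = \left(-2\right) 0 = 0$)
$T = 0$ ($T = 4 \cdot 0 = 0$)
$J{\left(z,w \right)} = \frac{1}{14}$ ($J{\left(z,w \right)} = \frac{1}{5 + 3^{2}} = \frac{1}{5 + 9} = \frac{1}{14}$)
$17 J{\left(-3,0 \right)} \left(-23\right) = 17 \cdot \frac{1}{14} \left(-23\right) = \frac{17}{14} \left(-23\right) = - \frac{391}{14}$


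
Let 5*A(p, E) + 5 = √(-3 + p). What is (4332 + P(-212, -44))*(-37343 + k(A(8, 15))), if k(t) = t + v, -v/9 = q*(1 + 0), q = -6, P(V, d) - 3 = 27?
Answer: -162658980 + 4362*√5/5 ≈ -1.6266e+8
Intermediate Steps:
P(V, d) = 30 (P(V, d) = 3 + 27 = 30)
A(p, E) = -1 + √(-3 + p)/5
v = 54 (v = -(-54)*(1 + 0) = -(-54) = -9*(-6) = 54)
k(t) = 54 + t (k(t) = t + 54 = 54 + t)
(4332 + P(-212, -44))*(-37343 + k(A(8, 15))) = (4332 + 30)*(-37343 + (54 + (-1 + √(-3 + 8)/5))) = 4362*(-37343 + (54 + (-1 + √5/5))) = 4362*(-37343 + (53 + √5/5)) = 4362*(-37290 + √5/5) = -162658980 + 4362*√5/5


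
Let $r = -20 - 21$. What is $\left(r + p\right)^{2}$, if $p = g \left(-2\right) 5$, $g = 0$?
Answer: $1681$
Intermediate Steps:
$r = -41$ ($r = -20 - 21 = -41$)
$p = 0$ ($p = 0 \left(-2\right) 5 = 0 \cdot 5 = 0$)
$\left(r + p\right)^{2} = \left(-41 + 0\right)^{2} = \left(-41\right)^{2} = 1681$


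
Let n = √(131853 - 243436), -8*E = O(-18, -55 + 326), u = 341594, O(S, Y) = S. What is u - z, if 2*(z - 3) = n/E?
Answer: 341591 - 2*I*√111583/9 ≈ 3.4159e+5 - 74.231*I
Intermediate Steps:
E = 9/4 (E = -⅛*(-18) = 9/4 ≈ 2.2500)
n = I*√111583 (n = √(-111583) = I*√111583 ≈ 334.04*I)
z = 3 + 2*I*√111583/9 (z = 3 + ((I*√111583)/(9/4))/2 = 3 + ((I*√111583)*(4/9))/2 = 3 + (4*I*√111583/9)/2 = 3 + 2*I*√111583/9 ≈ 3.0 + 74.231*I)
u - z = 341594 - (3 + 2*I*√111583/9) = 341594 + (-3 - 2*I*√111583/9) = 341591 - 2*I*√111583/9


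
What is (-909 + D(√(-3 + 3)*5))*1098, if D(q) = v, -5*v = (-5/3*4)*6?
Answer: -989298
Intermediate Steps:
v = 8 (v = --5/3*4*6/5 = --5*⅓*4*6/5 = -(-5/3*4)*6/5 = -(-4)*6/3 = -⅕*(-40) = 8)
D(q) = 8
(-909 + D(√(-3 + 3)*5))*1098 = (-909 + 8)*1098 = -901*1098 = -989298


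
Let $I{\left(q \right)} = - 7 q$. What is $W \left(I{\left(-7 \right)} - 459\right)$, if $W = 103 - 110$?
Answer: $2870$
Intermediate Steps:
$W = -7$
$W \left(I{\left(-7 \right)} - 459\right) = - 7 \left(\left(-7\right) \left(-7\right) - 459\right) = - 7 \left(49 - 459\right) = \left(-7\right) \left(-410\right) = 2870$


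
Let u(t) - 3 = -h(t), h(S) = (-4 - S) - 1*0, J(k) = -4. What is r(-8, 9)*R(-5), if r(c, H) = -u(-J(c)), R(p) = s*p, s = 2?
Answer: 110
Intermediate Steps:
h(S) = -4 - S (h(S) = (-4 - S) + 0 = -4 - S)
u(t) = 7 + t (u(t) = 3 - (-4 - t) = 3 + (4 + t) = 7 + t)
R(p) = 2*p
r(c, H) = -11 (r(c, H) = -(7 - 1*(-4)) = -(7 + 4) = -1*11 = -11)
r(-8, 9)*R(-5) = -22*(-5) = -11*(-10) = 110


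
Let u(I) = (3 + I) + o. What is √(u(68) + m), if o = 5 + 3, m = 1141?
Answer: 2*√305 ≈ 34.928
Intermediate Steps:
o = 8
u(I) = 11 + I (u(I) = (3 + I) + 8 = 11 + I)
√(u(68) + m) = √((11 + 68) + 1141) = √(79 + 1141) = √1220 = 2*√305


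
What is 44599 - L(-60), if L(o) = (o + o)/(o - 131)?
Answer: 8518289/191 ≈ 44598.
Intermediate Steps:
L(o) = 2*o/(-131 + o) (L(o) = (2*o)/(-131 + o) = 2*o/(-131 + o))
44599 - L(-60) = 44599 - 2*(-60)/(-131 - 60) = 44599 - 2*(-60)/(-191) = 44599 - 2*(-60)*(-1)/191 = 44599 - 1*120/191 = 44599 - 120/191 = 8518289/191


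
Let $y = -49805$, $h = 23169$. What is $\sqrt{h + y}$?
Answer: $2 i \sqrt{6659} \approx 163.21 i$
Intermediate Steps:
$\sqrt{h + y} = \sqrt{23169 - 49805} = \sqrt{-26636} = 2 i \sqrt{6659}$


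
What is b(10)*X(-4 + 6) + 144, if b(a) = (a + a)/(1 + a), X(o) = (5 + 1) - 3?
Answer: 1644/11 ≈ 149.45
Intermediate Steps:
X(o) = 3 (X(o) = 6 - 3 = 3)
b(a) = 2*a/(1 + a) (b(a) = (2*a)/(1 + a) = 2*a/(1 + a))
b(10)*X(-4 + 6) + 144 = (2*10/(1 + 10))*3 + 144 = (2*10/11)*3 + 144 = (2*10*(1/11))*3 + 144 = (20/11)*3 + 144 = 60/11 + 144 = 1644/11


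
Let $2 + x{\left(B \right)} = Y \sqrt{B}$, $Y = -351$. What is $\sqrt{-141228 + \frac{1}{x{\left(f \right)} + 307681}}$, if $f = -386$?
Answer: $\sqrt{\frac{-43452889811 + 49571028 i \sqrt{386}}{307679 - 351 i \sqrt{386}}} \approx 6.0 \cdot 10^{-11} + 375.8 i$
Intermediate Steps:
$x{\left(B \right)} = -2 - 351 \sqrt{B}$
$\sqrt{-141228 + \frac{1}{x{\left(f \right)} + 307681}} = \sqrt{-141228 + \frac{1}{\left(-2 - 351 \sqrt{-386}\right) + 307681}} = \sqrt{-141228 + \frac{1}{\left(-2 - 351 i \sqrt{386}\right) + 307681}} = \sqrt{-141228 + \frac{1}{307679 - 351 i \sqrt{386}}}$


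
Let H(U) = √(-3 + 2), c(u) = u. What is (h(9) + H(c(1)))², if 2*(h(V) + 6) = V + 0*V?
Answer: 5/4 - 3*I ≈ 1.25 - 3.0*I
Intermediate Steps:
H(U) = I (H(U) = √(-1) = I)
h(V) = -6 + V/2 (h(V) = -6 + (V + 0*V)/2 = -6 + (V + 0)/2 = -6 + V/2)
(h(9) + H(c(1)))² = ((-6 + (½)*9) + I)² = ((-6 + 9/2) + I)² = (-3/2 + I)²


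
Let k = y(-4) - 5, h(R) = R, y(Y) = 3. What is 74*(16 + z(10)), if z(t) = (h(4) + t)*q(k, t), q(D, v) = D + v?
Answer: 9472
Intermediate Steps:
k = -2 (k = 3 - 5 = -2)
z(t) = (-2 + t)*(4 + t) (z(t) = (4 + t)*(-2 + t) = (-2 + t)*(4 + t))
74*(16 + z(10)) = 74*(16 + (-2 + 10)*(4 + 10)) = 74*(16 + 8*14) = 74*(16 + 112) = 74*128 = 9472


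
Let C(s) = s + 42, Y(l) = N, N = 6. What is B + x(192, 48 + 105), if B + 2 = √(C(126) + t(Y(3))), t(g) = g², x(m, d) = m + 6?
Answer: 196 + 2*√51 ≈ 210.28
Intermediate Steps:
Y(l) = 6
x(m, d) = 6 + m
C(s) = 42 + s
B = -2 + 2*√51 (B = -2 + √((42 + 126) + 6²) = -2 + √(168 + 36) = -2 + √204 = -2 + 2*√51 ≈ 12.283)
B + x(192, 48 + 105) = (-2 + 2*√51) + (6 + 192) = (-2 + 2*√51) + 198 = 196 + 2*√51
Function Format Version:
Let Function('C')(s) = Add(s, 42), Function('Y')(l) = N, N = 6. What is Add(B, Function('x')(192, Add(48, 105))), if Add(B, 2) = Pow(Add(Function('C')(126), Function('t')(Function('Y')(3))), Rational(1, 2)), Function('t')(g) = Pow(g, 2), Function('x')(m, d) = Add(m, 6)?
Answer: Add(196, Mul(2, Pow(51, Rational(1, 2)))) ≈ 210.28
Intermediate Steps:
Function('Y')(l) = 6
Function('x')(m, d) = Add(6, m)
Function('C')(s) = Add(42, s)
B = Add(-2, Mul(2, Pow(51, Rational(1, 2)))) (B = Add(-2, Pow(Add(Add(42, 126), Pow(6, 2)), Rational(1, 2))) = Add(-2, Pow(Add(168, 36), Rational(1, 2))) = Add(-2, Pow(204, Rational(1, 2))) = Add(-2, Mul(2, Pow(51, Rational(1, 2)))) ≈ 12.283)
Add(B, Function('x')(192, Add(48, 105))) = Add(Add(-2, Mul(2, Pow(51, Rational(1, 2)))), Add(6, 192)) = Add(Add(-2, Mul(2, Pow(51, Rational(1, 2)))), 198) = Add(196, Mul(2, Pow(51, Rational(1, 2))))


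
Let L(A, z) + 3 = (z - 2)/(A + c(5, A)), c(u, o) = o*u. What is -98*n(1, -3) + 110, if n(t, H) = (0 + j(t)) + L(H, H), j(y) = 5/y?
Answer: -1019/9 ≈ -113.22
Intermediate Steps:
L(A, z) = -3 + (-2 + z)/(6*A) (L(A, z) = -3 + (z - 2)/(A + A*5) = -3 + (-2 + z)/(A + 5*A) = -3 + (-2 + z)/((6*A)) = -3 + (-2 + z)*(1/(6*A)) = -3 + (-2 + z)/(6*A))
n(t, H) = 5/t + (-2 - 17*H)/(6*H) (n(t, H) = (0 + 5/t) + (-2 + H - 18*H)/(6*H) = 5/t + (-2 - 17*H)/(6*H))
-98*n(1, -3) + 110 = -98*(-17/6 + 5/1 - 1/3/(-3)) + 110 = -98*(-17/6 + 5*1 - 1/3*(-1/3)) + 110 = -98*(-17/6 + 5 + 1/9) + 110 = -98*41/18 + 110 = -2009/9 + 110 = -1019/9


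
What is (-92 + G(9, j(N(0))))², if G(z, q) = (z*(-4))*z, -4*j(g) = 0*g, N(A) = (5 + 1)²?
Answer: 173056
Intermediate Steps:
N(A) = 36 (N(A) = 6² = 36)
j(g) = 0 (j(g) = -0*g = -¼*0 = 0)
G(z, q) = -4*z² (G(z, q) = (-4*z)*z = -4*z²)
(-92 + G(9, j(N(0))))² = (-92 - 4*9²)² = (-92 - 4*81)² = (-92 - 324)² = (-416)² = 173056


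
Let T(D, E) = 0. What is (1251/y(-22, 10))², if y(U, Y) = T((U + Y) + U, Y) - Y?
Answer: 1565001/100 ≈ 15650.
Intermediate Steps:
y(U, Y) = -Y (y(U, Y) = 0 - Y = -Y)
(1251/y(-22, 10))² = (1251/((-1*10)))² = (1251/(-10))² = (1251*(-⅒))² = (-1251/10)² = 1565001/100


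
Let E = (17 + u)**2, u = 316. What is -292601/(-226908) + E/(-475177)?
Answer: 113875664165/107821462716 ≈ 1.0562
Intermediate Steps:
E = 110889 (E = (17 + 316)**2 = 333**2 = 110889)
-292601/(-226908) + E/(-475177) = -292601/(-226908) + 110889/(-475177) = -292601*(-1/226908) + 110889*(-1/475177) = 292601/226908 - 110889/475177 = 113875664165/107821462716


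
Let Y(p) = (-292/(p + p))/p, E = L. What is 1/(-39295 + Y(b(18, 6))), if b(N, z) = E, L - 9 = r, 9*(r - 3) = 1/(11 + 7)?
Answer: -3783025/148657798999 ≈ -2.5448e-5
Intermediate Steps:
r = 487/162 (r = 3 + 1/(9*(11 + 7)) = 3 + (1/9)/18 = 3 + (1/9)*(1/18) = 3 + 1/162 = 487/162 ≈ 3.0062)
L = 1945/162 (L = 9 + 487/162 = 1945/162 ≈ 12.006)
E = 1945/162 ≈ 12.006
b(N, z) = 1945/162
Y(p) = -146/p**2 (Y(p) = (-292*1/(2*p))/p = (-146/p)/p = -146/p**2)
1/(-39295 + Y(b(18, 6))) = 1/(-39295 - 146/(1945/162)**2) = 1/(-39295 - 146*26244/3783025) = 1/(-39295 - 3831624/3783025) = 1/(-148657798999/3783025) = -3783025/148657798999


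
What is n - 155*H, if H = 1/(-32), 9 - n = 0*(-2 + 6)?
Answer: 443/32 ≈ 13.844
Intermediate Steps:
n = 9 (n = 9 - 0*(-2 + 6) = 9 - 0*4 = 9 - 1*0 = 9 + 0 = 9)
H = -1/32 ≈ -0.031250
n - 155*H = 9 - 155*(-1/32) = 9 + 155/32 = 443/32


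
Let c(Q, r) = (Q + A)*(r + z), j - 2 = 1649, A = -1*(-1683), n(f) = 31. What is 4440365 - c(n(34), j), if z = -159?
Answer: 1883077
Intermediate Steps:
A = 1683
j = 1651 (j = 2 + 1649 = 1651)
c(Q, r) = (-159 + r)*(1683 + Q) (c(Q, r) = (Q + 1683)*(r - 159) = (1683 + Q)*(-159 + r) = (-159 + r)*(1683 + Q))
4440365 - c(n(34), j) = 4440365 - (-267597 - 159*31 + 1683*1651 + 31*1651) = 4440365 - (-267597 - 4929 + 2778633 + 51181) = 4440365 - 1*2557288 = 4440365 - 2557288 = 1883077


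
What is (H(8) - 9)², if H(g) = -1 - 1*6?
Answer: 256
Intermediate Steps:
H(g) = -7 (H(g) = -1 - 6 = -7)
(H(8) - 9)² = (-7 - 9)² = (-16)² = 256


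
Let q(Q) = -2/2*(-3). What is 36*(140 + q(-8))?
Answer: 5148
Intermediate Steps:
q(Q) = 3 (q(Q) = -2*1/2*(-3) = -1*(-3) = 3)
36*(140 + q(-8)) = 36*(140 + 3) = 36*143 = 5148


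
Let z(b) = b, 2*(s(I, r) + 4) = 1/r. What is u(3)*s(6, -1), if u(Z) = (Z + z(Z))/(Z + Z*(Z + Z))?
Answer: -9/7 ≈ -1.2857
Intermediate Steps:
s(I, r) = -4 + 1/(2*r)
u(Z) = 2*Z/(Z + 2*Z**2) (u(Z) = (Z + Z)/(Z + Z*(Z + Z)) = (2*Z)/(Z + Z*(2*Z)) = (2*Z)/(Z + 2*Z**2) = 2*Z/(Z + 2*Z**2))
u(3)*s(6, -1) = (2/(1 + 2*3))*(-4 + (1/2)/(-1)) = (2/(1 + 6))*(-4 + (1/2)*(-1)) = (2/7)*(-4 - 1/2) = (2*(1/7))*(-9/2) = (2/7)*(-9/2) = -9/7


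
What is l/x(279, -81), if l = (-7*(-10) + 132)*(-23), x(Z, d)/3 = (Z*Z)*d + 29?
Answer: 2323/9457638 ≈ 0.00024562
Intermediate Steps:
x(Z, d) = 87 + 3*d*Z**2 (x(Z, d) = 3*((Z*Z)*d + 29) = 3*(Z**2*d + 29) = 3*(d*Z**2 + 29) = 3*(29 + d*Z**2) = 87 + 3*d*Z**2)
l = -4646 (l = (70 + 132)*(-23) = 202*(-23) = -4646)
l/x(279, -81) = -4646/(87 + 3*(-81)*279**2) = -4646/(87 + 3*(-81)*77841) = -4646/(87 - 18915363) = -4646/(-18915276) = -4646*(-1/18915276) = 2323/9457638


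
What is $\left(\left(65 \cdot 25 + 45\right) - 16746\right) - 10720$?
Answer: $-25796$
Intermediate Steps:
$\left(\left(65 \cdot 25 + 45\right) - 16746\right) - 10720 = \left(\left(1625 + 45\right) - 16746\right) - 10720 = \left(1670 - 16746\right) - 10720 = -15076 - 10720 = -25796$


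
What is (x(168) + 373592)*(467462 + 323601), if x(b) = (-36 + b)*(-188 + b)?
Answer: 293446401976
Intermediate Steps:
x(b) = (-188 + b)*(-36 + b)
(x(168) + 373592)*(467462 + 323601) = ((6768 + 168² - 224*168) + 373592)*(467462 + 323601) = ((6768 + 28224 - 37632) + 373592)*791063 = (-2640 + 373592)*791063 = 370952*791063 = 293446401976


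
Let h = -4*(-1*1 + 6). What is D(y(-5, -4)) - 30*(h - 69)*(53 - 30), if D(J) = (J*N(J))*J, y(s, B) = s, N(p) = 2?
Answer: 61460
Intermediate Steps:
h = -20 (h = -4*(-1 + 6) = -4*5 = -20)
D(J) = 2*J² (D(J) = (J*2)*J = (2*J)*J = 2*J²)
D(y(-5, -4)) - 30*(h - 69)*(53 - 30) = 2*(-5)² - 30*(-20 - 69)*(53 - 30) = 2*25 - (-2670)*23 = 50 - 30*(-2047) = 50 + 61410 = 61460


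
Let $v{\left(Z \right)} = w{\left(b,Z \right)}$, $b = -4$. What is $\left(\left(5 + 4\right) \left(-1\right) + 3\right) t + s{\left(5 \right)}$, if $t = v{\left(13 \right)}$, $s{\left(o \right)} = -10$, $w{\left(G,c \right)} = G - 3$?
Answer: $32$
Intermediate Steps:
$w{\left(G,c \right)} = -3 + G$
$v{\left(Z \right)} = -7$ ($v{\left(Z \right)} = -3 - 4 = -7$)
$t = -7$
$\left(\left(5 + 4\right) \left(-1\right) + 3\right) t + s{\left(5 \right)} = \left(\left(5 + 4\right) \left(-1\right) + 3\right) \left(-7\right) - 10 = \left(9 \left(-1\right) + 3\right) \left(-7\right) - 10 = \left(-9 + 3\right) \left(-7\right) - 10 = \left(-6\right) \left(-7\right) - 10 = 42 - 10 = 32$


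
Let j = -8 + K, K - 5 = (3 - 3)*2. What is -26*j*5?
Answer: 390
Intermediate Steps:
K = 5 (K = 5 + (3 - 3)*2 = 5 + 0*2 = 5 + 0 = 5)
j = -3 (j = -8 + 5 = -3)
-26*j*5 = -26*(-3)*5 = 78*5 = 390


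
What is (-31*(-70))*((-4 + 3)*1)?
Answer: -2170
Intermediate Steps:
(-31*(-70))*((-4 + 3)*1) = 2170*(-1*1) = 2170*(-1) = -2170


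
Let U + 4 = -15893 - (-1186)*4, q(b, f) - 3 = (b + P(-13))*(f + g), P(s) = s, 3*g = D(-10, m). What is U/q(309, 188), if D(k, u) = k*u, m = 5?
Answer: -33459/152153 ≈ -0.21990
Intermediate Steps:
g = -50/3 (g = (-10*5)/3 = (⅓)*(-50) = -50/3 ≈ -16.667)
q(b, f) = 3 + (-13 + b)*(-50/3 + f) (q(b, f) = 3 + (b - 13)*(f - 50/3) = 3 + (-13 + b)*(-50/3 + f))
U = -11153 (U = -4 + (-15893 - (-1186)*4) = -4 + (-15893 - 1*(-4744)) = -4 + (-15893 + 4744) = -4 - 11149 = -11153)
U/q(309, 188) = -11153/(659/3 - 13*188 - 50/3*309 + 309*188) = -11153/(659/3 - 2444 - 5150 + 58092) = -11153/152153/3 = -11153*3/152153 = -33459/152153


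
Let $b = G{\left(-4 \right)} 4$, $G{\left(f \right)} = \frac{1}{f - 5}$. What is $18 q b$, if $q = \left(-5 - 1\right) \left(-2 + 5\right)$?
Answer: $144$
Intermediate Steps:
$q = -18$ ($q = \left(-6\right) 3 = -18$)
$G{\left(f \right)} = \frac{1}{-5 + f}$
$b = - \frac{4}{9}$ ($b = \frac{1}{-5 - 4} \cdot 4 = \frac{1}{-9} \cdot 4 = \left(- \frac{1}{9}\right) 4 = - \frac{4}{9} \approx -0.44444$)
$18 q b = 18 \left(-18\right) \left(- \frac{4}{9}\right) = \left(-324\right) \left(- \frac{4}{9}\right) = 144$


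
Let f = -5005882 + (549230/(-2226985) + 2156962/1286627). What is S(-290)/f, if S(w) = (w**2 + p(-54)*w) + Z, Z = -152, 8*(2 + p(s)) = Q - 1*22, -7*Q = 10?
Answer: -342484035469237079/20080682635998887602 ≈ -0.017055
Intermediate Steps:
Q = -10/7 (Q = -1/7*10 = -10/7 ≈ -1.4286)
p(s) = -69/14 (p(s) = -2 + (-10/7 - 1*22)/8 = -2 + (-10/7 - 22)/8 = -2 + (1/8)*(-164/7) = -2 - 41/14 = -69/14)
S(w) = -152 + w**2 - 69*w/14 (S(w) = (w**2 - 69*w/14) - 152 = -152 + w**2 - 69*w/14)
f = -2868668947999841086/573059805919 (f = -5005882 + (549230*(-1/2226985) + 2156962*(1/1286627)) = -5005882 + (-109846/445397 + 2156962/1286627) = -5005882 + 819373574472/573059805919 = -2868668947999841086/573059805919 ≈ -5.0059e+6)
S(-290)/f = (-152 + (-290)**2 - 69/14*(-290))/(-2868668947999841086/573059805919) = (-152 + 84100 + 10005/7)*(-573059805919/2868668947999841086) = (597641/7)*(-573059805919/2868668947999841086) = -342484035469237079/20080682635998887602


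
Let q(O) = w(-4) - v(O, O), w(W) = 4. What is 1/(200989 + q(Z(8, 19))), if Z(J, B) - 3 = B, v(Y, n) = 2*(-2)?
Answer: 1/200997 ≈ 4.9752e-6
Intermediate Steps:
v(Y, n) = -4
Z(J, B) = 3 + B
q(O) = 8 (q(O) = 4 - 1*(-4) = 4 + 4 = 8)
1/(200989 + q(Z(8, 19))) = 1/(200989 + 8) = 1/200997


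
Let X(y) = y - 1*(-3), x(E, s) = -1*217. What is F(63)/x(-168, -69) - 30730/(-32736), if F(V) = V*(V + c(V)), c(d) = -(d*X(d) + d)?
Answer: 19774181/16368 ≈ 1208.1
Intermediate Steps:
x(E, s) = -217
X(y) = 3 + y (X(y) = y + 3 = 3 + y)
c(d) = -d - d*(3 + d) (c(d) = -(d*(3 + d) + d) = -(d + d*(3 + d)) = -d - d*(3 + d))
F(V) = V*(V - V*(4 + V))
F(63)/x(-168, -69) - 30730/(-32736) = -1*63²*(3 + 63)/(-217) - 30730/(-32736) = -1*3969*66*(-1/217) - 30730*(-1/32736) = -261954*(-1/217) + 15365/16368 = 37422/31 + 15365/16368 = 19774181/16368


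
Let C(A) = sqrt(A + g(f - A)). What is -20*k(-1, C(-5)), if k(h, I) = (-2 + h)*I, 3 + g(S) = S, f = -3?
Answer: 60*I*sqrt(6) ≈ 146.97*I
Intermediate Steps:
g(S) = -3 + S
C(A) = I*sqrt(6) (C(A) = sqrt(A + (-3 + (-3 - A))) = sqrt(A + (-6 - A)) = sqrt(-6) = I*sqrt(6))
k(h, I) = I*(-2 + h)
-20*k(-1, C(-5)) = -20*I*sqrt(6)*(-2 - 1) = -20*I*sqrt(6)*(-3) = -(-60)*I*sqrt(6) = 60*I*sqrt(6)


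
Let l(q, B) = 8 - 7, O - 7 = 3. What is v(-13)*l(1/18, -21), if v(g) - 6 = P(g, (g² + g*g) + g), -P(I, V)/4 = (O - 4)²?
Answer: -138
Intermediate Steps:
O = 10 (O = 7 + 3 = 10)
P(I, V) = -144 (P(I, V) = -4*(10 - 4)² = -4*6² = -4*36 = -144)
v(g) = -138 (v(g) = 6 - 144 = -138)
l(q, B) = 1
v(-13)*l(1/18, -21) = -138*1 = -138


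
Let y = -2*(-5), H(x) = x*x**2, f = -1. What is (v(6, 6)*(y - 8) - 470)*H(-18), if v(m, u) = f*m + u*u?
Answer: 2391120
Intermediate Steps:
v(m, u) = u**2 - m (v(m, u) = -m + u*u = -m + u**2 = u**2 - m)
H(x) = x**3
y = 10
(v(6, 6)*(y - 8) - 470)*H(-18) = ((6**2 - 1*6)*(10 - 8) - 470)*(-18)**3 = ((36 - 6)*2 - 470)*(-5832) = (30*2 - 470)*(-5832) = (60 - 470)*(-5832) = -410*(-5832) = 2391120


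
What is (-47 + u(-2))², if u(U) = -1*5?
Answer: 2704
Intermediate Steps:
u(U) = -5
(-47 + u(-2))² = (-47 - 5)² = (-52)² = 2704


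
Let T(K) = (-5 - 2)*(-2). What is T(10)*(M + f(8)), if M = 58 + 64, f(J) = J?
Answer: 1820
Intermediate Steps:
T(K) = 14 (T(K) = -7*(-2) = 14)
M = 122
T(10)*(M + f(8)) = 14*(122 + 8) = 14*130 = 1820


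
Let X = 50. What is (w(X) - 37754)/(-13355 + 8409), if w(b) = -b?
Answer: 18902/2473 ≈ 7.6433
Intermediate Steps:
(w(X) - 37754)/(-13355 + 8409) = (-1*50 - 37754)/(-13355 + 8409) = (-50 - 37754)/(-4946) = -37804*(-1/4946) = 18902/2473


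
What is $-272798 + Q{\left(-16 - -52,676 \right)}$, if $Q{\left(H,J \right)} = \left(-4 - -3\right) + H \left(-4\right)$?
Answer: $-272943$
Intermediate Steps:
$Q{\left(H,J \right)} = -1 - 4 H$ ($Q{\left(H,J \right)} = \left(-4 + 3\right) - 4 H = -1 - 4 H$)
$-272798 + Q{\left(-16 - -52,676 \right)} = -272798 - \left(1 + 4 \left(-16 - -52\right)\right) = -272798 - \left(1 + 4 \left(-16 + 52\right)\right) = -272798 - 145 = -272943$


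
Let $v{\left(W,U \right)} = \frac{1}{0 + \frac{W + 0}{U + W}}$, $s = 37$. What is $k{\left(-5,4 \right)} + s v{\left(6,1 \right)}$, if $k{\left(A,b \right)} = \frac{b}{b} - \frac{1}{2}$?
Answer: $\frac{131}{3} \approx 43.667$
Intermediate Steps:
$k{\left(A,b \right)} = \frac{1}{2}$ ($k{\left(A,b \right)} = 1 - \frac{1}{2} = \frac{1}{2}$)
$v{\left(W,U \right)} = \frac{U + W}{W}$ ($v{\left(W,U \right)} = \frac{1}{0 + \frac{W}{U + W}} = \frac{1}{W \frac{1}{U + W}} = \frac{U + W}{W}$)
$k{\left(-5,4 \right)} + s v{\left(6,1 \right)} = \frac{1}{2} + 37 \frac{1 + 6}{6} = \frac{1}{2} + 37 \cdot \frac{1}{6} \cdot 7 = \frac{1}{2} + 37 \cdot \frac{7}{6} = \frac{1}{2} + \frac{259}{6} = \frac{131}{3}$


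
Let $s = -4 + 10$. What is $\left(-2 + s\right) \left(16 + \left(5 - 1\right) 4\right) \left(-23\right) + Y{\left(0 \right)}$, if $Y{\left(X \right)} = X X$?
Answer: $-2944$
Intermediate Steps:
$Y{\left(X \right)} = X^{2}$
$s = 6$
$\left(-2 + s\right) \left(16 + \left(5 - 1\right) 4\right) \left(-23\right) + Y{\left(0 \right)} = \left(-2 + 6\right) \left(16 + \left(5 - 1\right) 4\right) \left(-23\right) + 0^{2} = 4 \left(16 + 4 \cdot 4\right) \left(-23\right) + 0 = 4 \left(16 + 16\right) \left(-23\right) + 0 = 4 \cdot 32 \left(-23\right) + 0 = 128 \left(-23\right) + 0 = -2944 + 0 = -2944$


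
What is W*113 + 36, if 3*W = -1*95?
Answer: -10627/3 ≈ -3542.3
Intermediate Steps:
W = -95/3 (W = (-1*95)/3 = (⅓)*(-95) = -95/3 ≈ -31.667)
W*113 + 36 = -95/3*113 + 36 = -10735/3 + 36 = -10627/3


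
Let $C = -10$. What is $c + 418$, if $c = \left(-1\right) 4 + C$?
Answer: $404$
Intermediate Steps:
$c = -14$ ($c = \left(-1\right) 4 - 10 = -4 - 10 = -14$)
$c + 418 = -14 + 418 = 404$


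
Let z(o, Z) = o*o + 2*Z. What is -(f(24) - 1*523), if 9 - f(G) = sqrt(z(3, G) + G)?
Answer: 523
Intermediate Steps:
z(o, Z) = o**2 + 2*Z
f(G) = 9 - sqrt(9 + 3*G) (f(G) = 9 - sqrt((3**2 + 2*G) + G) = 9 - sqrt((9 + 2*G) + G) = 9 - sqrt(9 + 3*G))
-(f(24) - 1*523) = -((9 - sqrt(9 + 3*24)) - 1*523) = -((9 - sqrt(9 + 72)) - 523) = -((9 - sqrt(81)) - 523) = -((9 - 1*9) - 523) = -((9 - 9) - 523) = -(0 - 523) = -1*(-523) = 523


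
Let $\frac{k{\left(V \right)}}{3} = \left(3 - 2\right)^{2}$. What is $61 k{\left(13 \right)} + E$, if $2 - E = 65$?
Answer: $120$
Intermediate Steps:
$E = -63$ ($E = 2 - 65 = -63$)
$k{\left(V \right)} = 3$ ($k{\left(V \right)} = 3 \left(3 - 2\right)^{2} = 3 \cdot 1^{2} = 3 \cdot 1 = 3$)
$61 k{\left(13 \right)} + E = 61 \cdot 3 - 63 = 183 - 63 = 120$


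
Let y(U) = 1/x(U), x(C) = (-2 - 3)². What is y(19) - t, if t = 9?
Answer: -224/25 ≈ -8.9600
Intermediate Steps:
x(C) = 25 (x(C) = (-5)² = 25)
y(U) = 1/25
y(19) - t = 1/25 - 1*9 = 1/25 - 9 = -224/25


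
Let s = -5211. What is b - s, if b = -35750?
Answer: -30539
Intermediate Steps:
b - s = -35750 - 1*(-5211) = -35750 + 5211 = -30539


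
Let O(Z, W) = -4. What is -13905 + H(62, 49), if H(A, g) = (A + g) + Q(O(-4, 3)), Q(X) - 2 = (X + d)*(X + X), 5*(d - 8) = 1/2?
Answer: -69124/5 ≈ -13825.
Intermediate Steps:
d = 81/10 (d = 8 + (⅕)/2 = 8 + (⅕)*(½) = 8 + ⅒ = 81/10 ≈ 8.1000)
Q(X) = 2 + 2*X*(81/10 + X) (Q(X) = 2 + (X + 81/10)*(X + X) = 2 + (81/10 + X)*(2*X) = 2 + 2*X*(81/10 + X))
H(A, g) = -154/5 + A + g (H(A, g) = (A + g) + (2 + 2*(-4)² + (81/5)*(-4)) = (A + g) + (2 + 2*16 - 324/5) = (A + g) + (2 + 32 - 324/5) = (A + g) - 154/5 = -154/5 + A + g)
-13905 + H(62, 49) = -13905 + (-154/5 + 62 + 49) = -13905 + 401/5 = -69124/5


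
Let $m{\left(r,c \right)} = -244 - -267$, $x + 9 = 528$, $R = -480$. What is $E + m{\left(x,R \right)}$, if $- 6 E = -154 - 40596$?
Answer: $\frac{20444}{3} \approx 6814.7$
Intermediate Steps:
$x = 519$ ($x = -9 + 528 = 519$)
$m{\left(r,c \right)} = 23$ ($m{\left(r,c \right)} = -244 + 267 = 23$)
$E = \frac{20375}{3}$ ($E = - \frac{-154 - 40596}{6} = \left(- \frac{1}{6}\right) \left(-40750\right) = \frac{20375}{3} \approx 6791.7$)
$E + m{\left(x,R \right)} = \frac{20375}{3} + 23 = \frac{20444}{3}$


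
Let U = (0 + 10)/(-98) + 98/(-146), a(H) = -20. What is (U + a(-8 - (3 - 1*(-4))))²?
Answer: 5521381636/12794929 ≈ 431.53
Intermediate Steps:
U = -2766/3577 (U = 10*(-1/98) + 98*(-1/146) = -5/49 - 49/73 = -2766/3577 ≈ -0.77327)
(U + a(-8 - (3 - 1*(-4))))² = (-2766/3577 - 20)² = (-74306/3577)² = 5521381636/12794929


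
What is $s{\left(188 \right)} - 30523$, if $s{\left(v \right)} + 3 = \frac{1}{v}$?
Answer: $- \frac{5738887}{188} \approx -30526.0$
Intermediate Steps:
$s{\left(v \right)} = -3 + \frac{1}{v}$
$s{\left(188 \right)} - 30523 = \left(-3 + \frac{1}{188}\right) - 30523 = - \frac{563}{188} - 30523 = - \frac{5738887}{188}$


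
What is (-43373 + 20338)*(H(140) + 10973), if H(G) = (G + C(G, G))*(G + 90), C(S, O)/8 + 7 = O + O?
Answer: -12565431255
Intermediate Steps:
C(S, O) = -56 + 16*O (C(S, O) = -56 + 8*(O + O) = -56 + 8*(2*O) = -56 + 16*O)
H(G) = (-56 + 17*G)*(90 + G) (H(G) = (G + (-56 + 16*G))*(G + 90) = (-56 + 17*G)*(90 + G))
(-43373 + 20338)*(H(140) + 10973) = (-43373 + 20338)*((-5040 + 17*140² + 1474*140) + 10973) = -23035*((-5040 + 17*19600 + 206360) + 10973) = -23035*((-5040 + 333200 + 206360) + 10973) = -23035*(534520 + 10973) = -23035*545493 = -12565431255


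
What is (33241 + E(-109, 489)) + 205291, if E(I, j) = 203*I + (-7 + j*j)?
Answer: 455519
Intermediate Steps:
E(I, j) = -7 + j² + 203*I (E(I, j) = 203*I + (-7 + j²) = -7 + j² + 203*I)
(33241 + E(-109, 489)) + 205291 = (33241 + (-7 + 489² + 203*(-109))) + 205291 = (33241 + (-7 + 239121 - 22127)) + 205291 = (33241 + 216987) + 205291 = 250228 + 205291 = 455519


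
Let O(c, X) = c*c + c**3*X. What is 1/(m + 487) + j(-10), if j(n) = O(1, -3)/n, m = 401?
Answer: 893/4440 ≈ 0.20113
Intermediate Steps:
O(c, X) = c**2 + X*c**3
j(n) = -2/n (j(n) = (1**2*(1 - 3*1))/n = (1*(1 - 3))/n = (1*(-2))/n = -2/n)
1/(m + 487) + j(-10) = 1/(401 + 487) - 2/(-10) = 1/888 - 2*(-1/10) = 1/888 + 1/5 = 893/4440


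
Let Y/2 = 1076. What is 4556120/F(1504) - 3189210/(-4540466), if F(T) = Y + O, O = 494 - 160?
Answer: 5173709081995/2821899619 ≈ 1833.4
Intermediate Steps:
Y = 2152 (Y = 2*1076 = 2152)
O = 334
F(T) = 2486 (F(T) = 2152 + 334 = 2486)
4556120/F(1504) - 3189210/(-4540466) = 4556120/2486 - 3189210/(-4540466) = 4556120*(1/2486) - 3189210*(-1/4540466) = 2278060/1243 + 1594605/2270233 = 5173709081995/2821899619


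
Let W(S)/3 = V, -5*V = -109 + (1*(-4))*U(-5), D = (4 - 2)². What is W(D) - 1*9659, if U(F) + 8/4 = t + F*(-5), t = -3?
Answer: -47728/5 ≈ -9545.6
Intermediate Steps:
U(F) = -5 - 5*F (U(F) = -2 + (-3 + F*(-5)) = -2 + (-3 - 5*F) = -5 - 5*F)
D = 4 (D = 2² = 4)
V = 189/5 (V = -(-109 + (1*(-4))*(-5 - 5*(-5)))/5 = -(-109 - 4*(-5 + 25))/5 = -(-109 - 4*20)/5 = -(-109 - 80)/5 = -⅕*(-189) = 189/5 ≈ 37.800)
W(S) = 567/5 (W(S) = 3*(189/5) = 567/5)
W(D) - 1*9659 = 567/5 - 1*9659 = 567/5 - 9659 = -47728/5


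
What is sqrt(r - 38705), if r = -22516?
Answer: I*sqrt(61221) ≈ 247.43*I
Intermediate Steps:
sqrt(r - 38705) = sqrt(-22516 - 38705) = sqrt(-61221) = I*sqrt(61221)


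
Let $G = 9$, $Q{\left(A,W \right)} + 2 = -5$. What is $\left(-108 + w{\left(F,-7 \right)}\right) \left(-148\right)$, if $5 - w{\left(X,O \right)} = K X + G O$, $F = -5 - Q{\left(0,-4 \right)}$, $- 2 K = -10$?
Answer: $7400$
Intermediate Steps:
$K = 5$ ($K = \left(- \frac{1}{2}\right) \left(-10\right) = 5$)
$Q{\left(A,W \right)} = -7$ ($Q{\left(A,W \right)} = -2 - 5 = -7$)
$F = 2$ ($F = -5 - -7 = -5 + 7 = 2$)
$w{\left(X,O \right)} = 5 - 9 O - 5 X$ ($w{\left(X,O \right)} = 5 - \left(5 X + 9 O\right) = 5 - 9 O - 5 X$)
$\left(-108 + w{\left(F,-7 \right)}\right) \left(-148\right) = \left(-108 - -58\right) \left(-148\right) = \left(-108 + \left(5 + 63 - 10\right)\right) \left(-148\right) = \left(-108 + 58\right) \left(-148\right) = \left(-50\right) \left(-148\right) = 7400$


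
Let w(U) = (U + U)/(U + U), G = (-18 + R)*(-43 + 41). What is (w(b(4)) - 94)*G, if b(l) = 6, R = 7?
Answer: -2046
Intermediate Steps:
G = 22 (G = (-18 + 7)*(-43 + 41) = -11*(-2) = 22)
w(U) = 1 (w(U) = (2*U)/((2*U)) = (2*U)*(1/(2*U)) = 1)
(w(b(4)) - 94)*G = (1 - 94)*22 = -93*22 = -2046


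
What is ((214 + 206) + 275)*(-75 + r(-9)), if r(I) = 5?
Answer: -48650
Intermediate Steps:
((214 + 206) + 275)*(-75 + r(-9)) = ((214 + 206) + 275)*(-75 + 5) = (420 + 275)*(-70) = 695*(-70) = -48650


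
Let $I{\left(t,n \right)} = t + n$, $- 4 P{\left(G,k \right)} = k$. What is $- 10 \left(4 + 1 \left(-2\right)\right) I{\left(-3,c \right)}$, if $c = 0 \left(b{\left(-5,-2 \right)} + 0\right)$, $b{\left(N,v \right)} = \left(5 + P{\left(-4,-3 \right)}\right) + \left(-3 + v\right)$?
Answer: $60$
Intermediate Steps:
$P{\left(G,k \right)} = - \frac{k}{4}$
$b{\left(N,v \right)} = \frac{11}{4} + v$ ($b{\left(N,v \right)} = \left(5 - - \frac{3}{4}\right) + \left(-3 + v\right) = \left(5 + \frac{3}{4}\right) + \left(-3 + v\right) = \frac{23}{4} + \left(-3 + v\right) = \frac{11}{4} + v$)
$c = 0$ ($c = 0 \left(\left(\frac{11}{4} - 2\right) + 0\right) = 0 \left(\frac{3}{4} + 0\right) = 0 \cdot \frac{3}{4} = 0$)
$I{\left(t,n \right)} = n + t$
$- 10 \left(4 + 1 \left(-2\right)\right) I{\left(-3,c \right)} = - 10 \left(4 + 1 \left(-2\right)\right) \left(0 - 3\right) = - 10 \left(4 - 2\right) \left(-3\right) = \left(-10\right) 2 \left(-3\right) = \left(-20\right) \left(-3\right) = 60$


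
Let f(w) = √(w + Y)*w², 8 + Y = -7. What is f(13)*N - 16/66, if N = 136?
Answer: -8/33 + 22984*I*√2 ≈ -0.24242 + 32504.0*I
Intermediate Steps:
Y = -15 (Y = -8 - 7 = -15)
f(w) = w²*√(-15 + w) (f(w) = √(w - 15)*w² = √(-15 + w)*w² = w²*√(-15 + w))
f(13)*N - 16/66 = (13²*√(-15 + 13))*136 - 16/66 = (169*√(-2))*136 - 16*1/66 = (169*(I*√2))*136 - 8/33 = (169*I*√2)*136 - 8/33 = 22984*I*√2 - 8/33 = -8/33 + 22984*I*√2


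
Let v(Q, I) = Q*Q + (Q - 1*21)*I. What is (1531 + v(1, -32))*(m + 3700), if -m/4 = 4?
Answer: 8001648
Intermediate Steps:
v(Q, I) = Q**2 + I*(-21 + Q) (v(Q, I) = Q**2 + (Q - 21)*I = Q**2 + (-21 + Q)*I = Q**2 + I*(-21 + Q))
m = -16 (m = -4*4 = -16)
(1531 + v(1, -32))*(m + 3700) = (1531 + (1**2 - 21*(-32) - 32*1))*(-16 + 3700) = (1531 + (1 + 672 - 32))*3684 = (1531 + 641)*3684 = 2172*3684 = 8001648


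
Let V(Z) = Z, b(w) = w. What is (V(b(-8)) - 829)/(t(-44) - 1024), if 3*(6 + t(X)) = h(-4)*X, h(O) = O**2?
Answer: 2511/3794 ≈ 0.66183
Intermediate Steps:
t(X) = -6 + 16*X/3 (t(X) = -6 + ((-4)**2*X)/3 = -6 + (16*X)/3 = -6 + 16*X/3)
(V(b(-8)) - 829)/(t(-44) - 1024) = (-8 - 829)/((-6 + (16/3)*(-44)) - 1024) = -837/((-6 - 704/3) - 1024) = -837/(-722/3 - 1024) = -837/(-3794/3) = -837*(-3/3794) = 2511/3794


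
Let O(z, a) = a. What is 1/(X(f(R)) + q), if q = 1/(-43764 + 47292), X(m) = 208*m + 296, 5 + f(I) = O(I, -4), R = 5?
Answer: -3528/5560127 ≈ -0.00063452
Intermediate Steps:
f(I) = -9 (f(I) = -5 - 4 = -9)
X(m) = 296 + 208*m
q = 1/3528 ≈ 0.00028345
1/(X(f(R)) + q) = 1/((296 + 208*(-9)) + 1/3528) = 1/((296 - 1872) + 1/3528) = 1/(-1576 + 1/3528) = 1/(-5560127/3528) = -3528/5560127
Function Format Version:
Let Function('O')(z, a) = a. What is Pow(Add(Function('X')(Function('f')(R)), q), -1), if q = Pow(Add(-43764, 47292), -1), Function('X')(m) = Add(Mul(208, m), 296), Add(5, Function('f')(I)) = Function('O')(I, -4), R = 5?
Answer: Rational(-3528, 5560127) ≈ -0.00063452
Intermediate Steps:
Function('f')(I) = -9 (Function('f')(I) = Add(-5, -4) = -9)
Function('X')(m) = Add(296, Mul(208, m))
q = Rational(1, 3528) (q = Pow(3528, -1) = Rational(1, 3528) ≈ 0.00028345)
Pow(Add(Function('X')(Function('f')(R)), q), -1) = Pow(Add(Add(296, Mul(208, -9)), Rational(1, 3528)), -1) = Pow(Add(Add(296, -1872), Rational(1, 3528)), -1) = Pow(Add(-1576, Rational(1, 3528)), -1) = Pow(Rational(-5560127, 3528), -1) = Rational(-3528, 5560127)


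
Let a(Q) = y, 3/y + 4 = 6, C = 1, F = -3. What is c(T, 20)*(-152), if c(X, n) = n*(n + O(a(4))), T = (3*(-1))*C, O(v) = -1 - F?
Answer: -66880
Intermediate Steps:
y = 3/2 (y = 3/(-4 + 6) = 3/2 ≈ 1.5000)
a(Q) = 3/2
O(v) = 2 (O(v) = -1 - 1*(-3) = -1 + 3 = 2)
T = -3 (T = (3*(-1))*1 = -3*1 = -3)
c(X, n) = n*(2 + n) (c(X, n) = n*(n + 2) = n*(2 + n))
c(T, 20)*(-152) = (20*(2 + 20))*(-152) = (20*22)*(-152) = 440*(-152) = -66880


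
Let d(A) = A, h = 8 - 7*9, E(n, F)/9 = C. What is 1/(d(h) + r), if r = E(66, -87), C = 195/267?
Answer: -89/4310 ≈ -0.020650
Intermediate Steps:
C = 65/89 (C = 195*(1/267) = 65/89 ≈ 0.73034)
E(n, F) = 585/89 (E(n, F) = 9*(65/89) = 585/89)
h = -55 (h = 8 - 63 = -55)
r = 585/89 ≈ 6.5730
1/(d(h) + r) = 1/(-55 + 585/89) = 1/(-4310/89) = -89/4310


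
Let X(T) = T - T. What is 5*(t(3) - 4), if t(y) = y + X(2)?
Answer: -5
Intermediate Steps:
X(T) = 0
t(y) = y (t(y) = y + 0 = y)
5*(t(3) - 4) = 5*(3 - 4) = 5*(-1) = -5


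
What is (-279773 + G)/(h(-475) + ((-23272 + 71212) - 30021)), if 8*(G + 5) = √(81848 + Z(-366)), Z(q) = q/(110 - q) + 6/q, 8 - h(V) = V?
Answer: -139889/9201 + √17251127655034/2137281888 ≈ -15.202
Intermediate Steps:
h(V) = 8 - V
Z(q) = 6/q + q/(110 - q)
G = -5 + √17251127655034/116144 (G = -5 + √(81848 + (-660 - 1*(-366)² + 6*(-366))/((-366)*(-110 - 366)))/8 = -5 + √(81848 - 1/366*(-660 - 1*133956 - 2196)/(-476))/8 = -5 + √(81848 - 1/366*(-1/476)*(-660 - 133956 - 2196))/8 = -5 + √(81848 - 1/366*(-1/476)*(-136812))/8 = -5 + √(81848 - 11401/14518)/8 = -5 + √(1188257863/14518)/8 = -5 + (√17251127655034/14518)/8 = -5 + √17251127655034/116144 ≈ 30.761)
(-279773 + G)/(h(-475) + ((-23272 + 71212) - 30021)) = (-279773 + (-5 + √17251127655034/116144))/((8 - 1*(-475)) + ((-23272 + 71212) - 30021)) = (-279778 + √17251127655034/116144)/((8 + 475) + (47940 - 30021)) = (-279778 + √17251127655034/116144)/(483 + 17919) = (-279778 + √17251127655034/116144)/18402 = (-279778 + √17251127655034/116144)*(1/18402) = -139889/9201 + √17251127655034/2137281888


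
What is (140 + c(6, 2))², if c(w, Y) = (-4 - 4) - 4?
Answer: 16384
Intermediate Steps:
c(w, Y) = -12 (c(w, Y) = -8 - 4 = -12)
(140 + c(6, 2))² = (140 - 12)² = 128² = 16384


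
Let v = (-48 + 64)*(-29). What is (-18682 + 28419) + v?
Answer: 9273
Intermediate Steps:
v = -464 (v = 16*(-29) = -464)
(-18682 + 28419) + v = (-18682 + 28419) - 464 = 9737 - 464 = 9273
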